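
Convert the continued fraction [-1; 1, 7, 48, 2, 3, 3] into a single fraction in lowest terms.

-1114/8935

Work from the innermost term outward:
Start with 3.
3 + 1/(3/1) = 3 + 1/3 = 10/3
2 + 1/(10/3) = 2 + 3/10 = 23/10
48 + 1/(23/10) = 48 + 10/23 = 1114/23
7 + 1/(1114/23) = 7 + 23/1114 = 7821/1114
1 + 1/(7821/1114) = 1 + 1114/7821 = 8935/7821
-1 + 1/(8935/7821) = -1 + 7821/8935 = -1114/8935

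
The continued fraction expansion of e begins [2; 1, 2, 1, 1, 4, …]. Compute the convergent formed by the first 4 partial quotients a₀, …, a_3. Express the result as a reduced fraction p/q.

11/4

Start with 1.
2 + 1/(1/1) = 2 + 1/1 = 3/1
1 + 1/(3/1) = 1 + 1/3 = 4/3
2 + 1/(4/3) = 2 + 3/4 = 11/4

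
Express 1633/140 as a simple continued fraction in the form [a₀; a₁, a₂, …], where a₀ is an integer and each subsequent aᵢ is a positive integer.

[11; 1, 1, 1, 46]

1633 ÷ 140 → quotient 11, remainder 93
140 ÷ 93 → quotient 1, remainder 47
93 ÷ 47 → quotient 1, remainder 46
47 ÷ 46 → quotient 1, remainder 1
46 ÷ 1 → quotient 46, remainder 0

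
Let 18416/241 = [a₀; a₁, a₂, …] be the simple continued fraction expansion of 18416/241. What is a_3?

Run the Euclidean algorithm, recording each quotient:
⌊18416/241⌋ = 76, remainder 100
⌊241/100⌋ = 2, remainder 41
⌊100/41⌋ = 2, remainder 18
⌊41/18⌋ = 2, remainder 5

2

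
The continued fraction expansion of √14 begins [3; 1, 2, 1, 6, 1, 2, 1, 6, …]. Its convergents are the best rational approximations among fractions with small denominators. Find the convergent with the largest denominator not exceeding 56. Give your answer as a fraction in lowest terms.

116/31

List convergents until the denominator exceeds the bound:
a_0 = 3: 3/1  (≤ bound)
a_1 = 1: 4/1  (≤ bound)
a_2 = 2: 11/3  (≤ bound)
a_3 = 1: 15/4  (≤ bound)
a_4 = 6: 101/27  (≤ bound)
a_5 = 1: 116/31  (≤ bound)
a_6 = 2: 333/89  (> 56, stop)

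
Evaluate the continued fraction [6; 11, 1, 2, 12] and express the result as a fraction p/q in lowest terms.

Collapse the nested fraction from the inside out:
Start with 12.
2 + 1/(12/1) = 2 + 1/12 = 25/12
1 + 1/(25/12) = 1 + 12/25 = 37/25
11 + 1/(37/25) = 11 + 25/37 = 432/37
6 + 1/(432/37) = 6 + 37/432 = 2629/432

2629/432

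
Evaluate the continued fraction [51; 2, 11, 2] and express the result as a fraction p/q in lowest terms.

Work from the innermost term outward:
Start with 2.
11 + 1/(2/1) = 11 + 1/2 = 23/2
2 + 1/(23/2) = 2 + 2/23 = 48/23
51 + 1/(48/23) = 51 + 23/48 = 2471/48

2471/48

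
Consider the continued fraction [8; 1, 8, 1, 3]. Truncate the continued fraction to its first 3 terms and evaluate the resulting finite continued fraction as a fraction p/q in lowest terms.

80/9

a_0 = 8: 8/1
a_1 = 1: 9/1
a_2 = 8: 80/9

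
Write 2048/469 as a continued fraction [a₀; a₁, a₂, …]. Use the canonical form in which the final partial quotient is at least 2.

Run the Euclidean algorithm, recording each quotient:
2048 = 4·469 + 172, so a_0 = 4
469 = 2·172 + 125, so a_1 = 2
172 = 1·125 + 47, so a_2 = 1
125 = 2·47 + 31, so a_3 = 2
47 = 1·31 + 16, so a_4 = 1
31 = 1·16 + 15, so a_5 = 1
16 = 1·15 + 1, so a_6 = 1
15 = 15·1 + 0, so a_7 = 15

[4; 2, 1, 2, 1, 1, 1, 15]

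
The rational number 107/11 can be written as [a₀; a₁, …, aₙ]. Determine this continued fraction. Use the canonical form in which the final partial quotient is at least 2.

Apply division with remainder until the remainder is 0:
107 = 9·11 + 8, so a_0 = 9
11 = 1·8 + 3, so a_1 = 1
8 = 2·3 + 2, so a_2 = 2
3 = 1·2 + 1, so a_3 = 1
2 = 2·1 + 0, so a_4 = 2

[9; 1, 2, 1, 2]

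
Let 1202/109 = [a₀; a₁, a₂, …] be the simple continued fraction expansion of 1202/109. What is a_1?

36

1202 = 11·109 + 3, so a_0 = 11
109 = 36·3 + 1, so a_1 = 36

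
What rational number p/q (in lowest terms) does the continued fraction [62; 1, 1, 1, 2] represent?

Starting at the tail and folding back:
Start with 2.
1 + 1/(2/1) = 1 + 1/2 = 3/2
1 + 1/(3/2) = 1 + 2/3 = 5/3
1 + 1/(5/3) = 1 + 3/5 = 8/5
62 + 1/(8/5) = 62 + 5/8 = 501/8

501/8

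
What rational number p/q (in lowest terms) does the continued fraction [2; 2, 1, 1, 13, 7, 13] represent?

15152/6321

a_0 = 2: 2/1
a_1 = 2: 5/2
a_2 = 1: 7/3
a_3 = 1: 12/5
a_4 = 13: 163/68
a_5 = 7: 1153/481
a_6 = 13: 15152/6321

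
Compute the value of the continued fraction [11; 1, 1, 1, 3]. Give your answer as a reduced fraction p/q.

128/11

Start with 3.
1 + 1/(3/1) = 1 + 1/3 = 4/3
1 + 1/(4/3) = 1 + 3/4 = 7/4
1 + 1/(7/4) = 1 + 4/7 = 11/7
11 + 1/(11/7) = 11 + 7/11 = 128/11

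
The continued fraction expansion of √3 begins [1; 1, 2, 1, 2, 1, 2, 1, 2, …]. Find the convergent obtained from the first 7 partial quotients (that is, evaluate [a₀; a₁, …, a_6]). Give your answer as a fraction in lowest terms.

71/41

a_0 = 1: 1/1
a_1 = 1: 2/1
a_2 = 2: 5/3
a_3 = 1: 7/4
a_4 = 2: 19/11
a_5 = 1: 26/15
a_6 = 2: 71/41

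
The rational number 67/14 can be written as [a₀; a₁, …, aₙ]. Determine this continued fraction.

[4; 1, 3, 1, 2]

⌊67/14⌋ = 4, remainder 11
⌊14/11⌋ = 1, remainder 3
⌊11/3⌋ = 3, remainder 2
⌊3/2⌋ = 1, remainder 1
⌊2/1⌋ = 2, remainder 0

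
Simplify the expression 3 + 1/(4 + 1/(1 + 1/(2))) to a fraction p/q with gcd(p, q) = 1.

45/14

Work from the innermost term outward:
Start with 2.
1 + 1/(2/1) = 1 + 1/2 = 3/2
4 + 1/(3/2) = 4 + 2/3 = 14/3
3 + 1/(14/3) = 3 + 3/14 = 45/14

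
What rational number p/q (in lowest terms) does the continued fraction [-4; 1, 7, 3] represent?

Compute successive convergents:
a_0 = -4: -4/1
a_1 = 1: -3/1
a_2 = 7: -25/8
a_3 = 3: -78/25

-78/25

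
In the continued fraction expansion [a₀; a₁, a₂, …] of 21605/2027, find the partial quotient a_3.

1

Repeatedly divide and take the remainder:
⌊21605/2027⌋ = 10, remainder 1335
⌊2027/1335⌋ = 1, remainder 692
⌊1335/692⌋ = 1, remainder 643
⌊692/643⌋ = 1, remainder 49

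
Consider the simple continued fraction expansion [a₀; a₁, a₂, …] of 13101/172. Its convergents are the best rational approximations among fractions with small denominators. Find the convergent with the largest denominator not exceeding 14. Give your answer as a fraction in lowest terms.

457/6

a_0 = 76: 76/1  (≤ bound)
a_1 = 5: 381/5  (≤ bound)
a_2 = 1: 457/6  (≤ bound)
a_3 = 13: 6322/83  (> 14, stop)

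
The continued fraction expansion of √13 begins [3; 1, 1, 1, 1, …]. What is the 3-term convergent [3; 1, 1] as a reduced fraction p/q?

7/2

Start with 1.
1 + 1/(1/1) = 1 + 1/1 = 2/1
3 + 1/(2/1) = 3 + 1/2 = 7/2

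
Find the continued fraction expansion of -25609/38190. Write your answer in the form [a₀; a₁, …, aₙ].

[-1; 3, 28, 6, 1, 7, 8]

Apply division with remainder until the remainder is 0:
-25609 = -1·38190 + 12581, so a_0 = -1
38190 = 3·12581 + 447, so a_1 = 3
12581 = 28·447 + 65, so a_2 = 28
447 = 6·65 + 57, so a_3 = 6
65 = 1·57 + 8, so a_4 = 1
57 = 7·8 + 1, so a_5 = 7
8 = 8·1 + 0, so a_6 = 8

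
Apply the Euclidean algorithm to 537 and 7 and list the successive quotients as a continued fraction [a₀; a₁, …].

Apply division with remainder until the remainder is 0:
537 = 76·7 + 5, so a_0 = 76
7 = 1·5 + 2, so a_1 = 1
5 = 2·2 + 1, so a_2 = 2
2 = 2·1 + 0, so a_3 = 2

[76; 1, 2, 2]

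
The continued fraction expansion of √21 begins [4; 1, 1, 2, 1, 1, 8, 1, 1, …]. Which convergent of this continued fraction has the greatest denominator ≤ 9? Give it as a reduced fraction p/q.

32/7

List convergents until the denominator exceeds the bound:
a_0 = 4: 4/1  (≤ bound)
a_1 = 1: 5/1  (≤ bound)
a_2 = 1: 9/2  (≤ bound)
a_3 = 2: 23/5  (≤ bound)
a_4 = 1: 32/7  (≤ bound)
a_5 = 1: 55/12  (> 9, stop)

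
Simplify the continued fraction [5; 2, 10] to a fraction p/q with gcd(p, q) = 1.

115/21

a_0 = 5: 5/1
a_1 = 2: 11/2
a_2 = 10: 115/21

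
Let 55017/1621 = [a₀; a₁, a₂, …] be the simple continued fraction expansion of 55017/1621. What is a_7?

2

55017 ÷ 1621 → quotient 33, remainder 1524
1621 ÷ 1524 → quotient 1, remainder 97
1524 ÷ 97 → quotient 15, remainder 69
97 ÷ 69 → quotient 1, remainder 28
69 ÷ 28 → quotient 2, remainder 13
28 ÷ 13 → quotient 2, remainder 2
13 ÷ 2 → quotient 6, remainder 1
2 ÷ 1 → quotient 2, remainder 0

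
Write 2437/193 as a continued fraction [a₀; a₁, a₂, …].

[12; 1, 1, 1, 2, 7, 1, 2]

Repeatedly divide and take the remainder:
⌊2437/193⌋ = 12, remainder 121
⌊193/121⌋ = 1, remainder 72
⌊121/72⌋ = 1, remainder 49
⌊72/49⌋ = 1, remainder 23
⌊49/23⌋ = 2, remainder 3
⌊23/3⌋ = 7, remainder 2
⌊3/2⌋ = 1, remainder 1
⌊2/1⌋ = 2, remainder 0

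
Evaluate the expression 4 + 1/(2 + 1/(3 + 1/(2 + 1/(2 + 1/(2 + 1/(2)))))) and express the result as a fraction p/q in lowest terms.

1007/227

Start with 2.
2 + 1/(2/1) = 2 + 1/2 = 5/2
2 + 1/(5/2) = 2 + 2/5 = 12/5
2 + 1/(12/5) = 2 + 5/12 = 29/12
3 + 1/(29/12) = 3 + 12/29 = 99/29
2 + 1/(99/29) = 2 + 29/99 = 227/99
4 + 1/(227/99) = 4 + 99/227 = 1007/227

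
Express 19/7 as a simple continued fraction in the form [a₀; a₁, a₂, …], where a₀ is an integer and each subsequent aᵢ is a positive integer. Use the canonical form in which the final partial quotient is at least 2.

[2; 1, 2, 2]

⌊19/7⌋ = 2, remainder 5
⌊7/5⌋ = 1, remainder 2
⌊5/2⌋ = 2, remainder 1
⌊2/1⌋ = 2, remainder 0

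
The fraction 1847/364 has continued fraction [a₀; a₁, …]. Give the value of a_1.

13

1847 ÷ 364 → quotient 5, remainder 27
364 ÷ 27 → quotient 13, remainder 13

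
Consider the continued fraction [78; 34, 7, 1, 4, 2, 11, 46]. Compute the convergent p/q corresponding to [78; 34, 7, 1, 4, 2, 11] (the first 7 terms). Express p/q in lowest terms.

2623033/33616

Start with 11.
2 + 1/(11/1) = 2 + 1/11 = 23/11
4 + 1/(23/11) = 4 + 11/23 = 103/23
1 + 1/(103/23) = 1 + 23/103 = 126/103
7 + 1/(126/103) = 7 + 103/126 = 985/126
34 + 1/(985/126) = 34 + 126/985 = 33616/985
78 + 1/(33616/985) = 78 + 985/33616 = 2623033/33616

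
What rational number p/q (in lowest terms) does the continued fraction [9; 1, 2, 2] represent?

68/7

Start with 2.
2 + 1/(2/1) = 2 + 1/2 = 5/2
1 + 1/(5/2) = 1 + 2/5 = 7/5
9 + 1/(7/5) = 9 + 5/7 = 68/7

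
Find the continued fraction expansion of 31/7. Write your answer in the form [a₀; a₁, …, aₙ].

⌊31/7⌋ = 4, remainder 3
⌊7/3⌋ = 2, remainder 1
⌊3/1⌋ = 3, remainder 0

[4; 2, 3]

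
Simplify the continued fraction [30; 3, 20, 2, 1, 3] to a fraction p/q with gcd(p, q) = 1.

a_0 = 30: 30/1
a_1 = 3: 91/3
a_2 = 20: 1850/61
a_3 = 2: 3791/125
a_4 = 1: 5641/186
a_5 = 3: 20714/683

20714/683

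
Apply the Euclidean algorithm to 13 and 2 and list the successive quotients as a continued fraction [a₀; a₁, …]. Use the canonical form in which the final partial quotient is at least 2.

Repeatedly divide and take the remainder:
13 ÷ 2 → quotient 6, remainder 1
2 ÷ 1 → quotient 2, remainder 0

[6; 2]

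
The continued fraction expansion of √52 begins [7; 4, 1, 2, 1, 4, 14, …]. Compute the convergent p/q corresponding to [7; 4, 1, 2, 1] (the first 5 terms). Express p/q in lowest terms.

Work from the innermost term outward:
Start with 1.
2 + 1/(1/1) = 2 + 1/1 = 3/1
1 + 1/(3/1) = 1 + 1/3 = 4/3
4 + 1/(4/3) = 4 + 3/4 = 19/4
7 + 1/(19/4) = 7 + 4/19 = 137/19

137/19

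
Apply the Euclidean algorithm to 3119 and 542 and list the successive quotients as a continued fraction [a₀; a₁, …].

⌊3119/542⌋ = 5, remainder 409
⌊542/409⌋ = 1, remainder 133
⌊409/133⌋ = 3, remainder 10
⌊133/10⌋ = 13, remainder 3
⌊10/3⌋ = 3, remainder 1
⌊3/1⌋ = 3, remainder 0

[5; 1, 3, 13, 3, 3]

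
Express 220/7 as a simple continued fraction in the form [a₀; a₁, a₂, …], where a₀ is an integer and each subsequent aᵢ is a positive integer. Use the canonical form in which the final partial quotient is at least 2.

220 ÷ 7 → quotient 31, remainder 3
7 ÷ 3 → quotient 2, remainder 1
3 ÷ 1 → quotient 3, remainder 0

[31; 2, 3]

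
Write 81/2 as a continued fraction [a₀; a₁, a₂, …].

[40; 2]

Repeatedly divide and take the remainder:
81 = 40·2 + 1, so a_0 = 40
2 = 2·1 + 0, so a_1 = 2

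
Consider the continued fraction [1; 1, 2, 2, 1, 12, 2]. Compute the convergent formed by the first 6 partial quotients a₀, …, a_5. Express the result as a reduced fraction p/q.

216/127

Collapse the nested fraction from the inside out:
Start with 12.
1 + 1/(12/1) = 1 + 1/12 = 13/12
2 + 1/(13/12) = 2 + 12/13 = 38/13
2 + 1/(38/13) = 2 + 13/38 = 89/38
1 + 1/(89/38) = 1 + 38/89 = 127/89
1 + 1/(127/89) = 1 + 89/127 = 216/127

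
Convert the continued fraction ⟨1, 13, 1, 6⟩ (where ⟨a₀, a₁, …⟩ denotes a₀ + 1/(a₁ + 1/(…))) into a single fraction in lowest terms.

Start with 6.
1 + 1/(6/1) = 1 + 1/6 = 7/6
13 + 1/(7/6) = 13 + 6/7 = 97/7
1 + 1/(97/7) = 1 + 7/97 = 104/97

104/97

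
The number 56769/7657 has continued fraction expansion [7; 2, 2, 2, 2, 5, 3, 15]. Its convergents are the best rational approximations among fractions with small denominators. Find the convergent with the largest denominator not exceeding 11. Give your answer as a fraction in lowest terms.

37/5

a_0 = 7: 7/1  (≤ bound)
a_1 = 2: 15/2  (≤ bound)
a_2 = 2: 37/5  (≤ bound)
a_3 = 2: 89/12  (> 11, stop)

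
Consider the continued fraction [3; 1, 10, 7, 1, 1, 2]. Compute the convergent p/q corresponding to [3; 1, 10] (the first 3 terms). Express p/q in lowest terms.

43/11

Collapse the nested fraction from the inside out:
Start with 10.
1 + 1/(10/1) = 1 + 1/10 = 11/10
3 + 1/(11/10) = 3 + 10/11 = 43/11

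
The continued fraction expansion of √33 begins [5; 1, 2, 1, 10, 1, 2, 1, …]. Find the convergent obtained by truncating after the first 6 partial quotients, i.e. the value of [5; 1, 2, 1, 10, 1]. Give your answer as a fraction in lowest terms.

270/47

Start with 1.
10 + 1/(1/1) = 10 + 1/1 = 11/1
1 + 1/(11/1) = 1 + 1/11 = 12/11
2 + 1/(12/11) = 2 + 11/12 = 35/12
1 + 1/(35/12) = 1 + 12/35 = 47/35
5 + 1/(47/35) = 5 + 35/47 = 270/47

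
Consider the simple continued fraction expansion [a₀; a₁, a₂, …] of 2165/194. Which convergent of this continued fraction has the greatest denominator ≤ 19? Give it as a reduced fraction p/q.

List convergents until the denominator exceeds the bound:
a_0 = 11: 11/1  (≤ bound)
a_1 = 6: 67/6  (≤ bound)
a_2 = 3: 212/19  (≤ bound)
a_3 = 1: 279/25  (> 19, stop)

212/19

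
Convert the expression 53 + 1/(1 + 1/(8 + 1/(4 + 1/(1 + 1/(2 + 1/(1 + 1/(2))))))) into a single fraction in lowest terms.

Collapse the nested fraction from the inside out:
Start with 2.
1 + 1/(2/1) = 1 + 1/2 = 3/2
2 + 1/(3/2) = 2 + 2/3 = 8/3
1 + 1/(8/3) = 1 + 3/8 = 11/8
4 + 1/(11/8) = 4 + 8/11 = 52/11
8 + 1/(52/11) = 8 + 11/52 = 427/52
1 + 1/(427/52) = 1 + 52/427 = 479/427
53 + 1/(479/427) = 53 + 427/479 = 25814/479

25814/479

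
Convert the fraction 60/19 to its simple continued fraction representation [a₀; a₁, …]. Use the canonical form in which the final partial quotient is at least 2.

60 = 3·19 + 3, so a_0 = 3
19 = 6·3 + 1, so a_1 = 6
3 = 3·1 + 0, so a_2 = 3

[3; 6, 3]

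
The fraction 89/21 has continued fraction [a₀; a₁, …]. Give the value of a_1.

4

89 = 4·21 + 5, so a_0 = 4
21 = 4·5 + 1, so a_1 = 4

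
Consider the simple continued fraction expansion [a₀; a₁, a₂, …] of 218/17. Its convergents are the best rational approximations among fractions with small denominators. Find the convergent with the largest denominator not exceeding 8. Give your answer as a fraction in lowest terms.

77/6

List convergents until the denominator exceeds the bound:
a_0 = 12: 12/1  (≤ bound)
a_1 = 1: 13/1  (≤ bound)
a_2 = 4: 64/5  (≤ bound)
a_3 = 1: 77/6  (≤ bound)
a_4 = 2: 218/17  (> 8, stop)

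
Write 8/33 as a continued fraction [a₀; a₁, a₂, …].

Run the Euclidean algorithm, recording each quotient:
⌊8/33⌋ = 0, remainder 8
⌊33/8⌋ = 4, remainder 1
⌊8/1⌋ = 8, remainder 0

[0; 4, 8]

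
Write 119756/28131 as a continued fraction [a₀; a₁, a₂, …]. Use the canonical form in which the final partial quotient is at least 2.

[4; 3, 1, 8, 13, 1, 1, 29]

119756 = 4·28131 + 7232, so a_0 = 4
28131 = 3·7232 + 6435, so a_1 = 3
7232 = 1·6435 + 797, so a_2 = 1
6435 = 8·797 + 59, so a_3 = 8
797 = 13·59 + 30, so a_4 = 13
59 = 1·30 + 29, so a_5 = 1
30 = 1·29 + 1, so a_6 = 1
29 = 29·1 + 0, so a_7 = 29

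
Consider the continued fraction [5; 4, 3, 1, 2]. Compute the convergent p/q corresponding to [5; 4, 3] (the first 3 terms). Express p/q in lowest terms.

Compute successive convergents:
a_0 = 5: 5/1
a_1 = 4: 21/4
a_2 = 3: 68/13

68/13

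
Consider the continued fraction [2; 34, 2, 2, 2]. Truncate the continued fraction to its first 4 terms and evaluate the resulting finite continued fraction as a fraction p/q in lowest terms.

Collapse the nested fraction from the inside out:
Start with 2.
2 + 1/(2/1) = 2 + 1/2 = 5/2
34 + 1/(5/2) = 34 + 2/5 = 172/5
2 + 1/(172/5) = 2 + 5/172 = 349/172

349/172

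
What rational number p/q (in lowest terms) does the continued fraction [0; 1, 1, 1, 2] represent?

5/8

Starting at the tail and folding back:
Start with 2.
1 + 1/(2/1) = 1 + 1/2 = 3/2
1 + 1/(3/2) = 1 + 2/3 = 5/3
1 + 1/(5/3) = 1 + 3/5 = 8/5
0 + 1/(8/5) = 0 + 5/8 = 5/8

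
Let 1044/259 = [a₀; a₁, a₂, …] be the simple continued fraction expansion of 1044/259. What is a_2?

Run the Euclidean algorithm, recording each quotient:
⌊1044/259⌋ = 4, remainder 8
⌊259/8⌋ = 32, remainder 3
⌊8/3⌋ = 2, remainder 2

2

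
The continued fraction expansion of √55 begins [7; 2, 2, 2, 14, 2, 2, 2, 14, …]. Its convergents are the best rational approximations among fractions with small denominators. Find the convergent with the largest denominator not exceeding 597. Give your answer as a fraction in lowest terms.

2655/358

a_0 = 7: 7/1  (≤ bound)
a_1 = 2: 15/2  (≤ bound)
a_2 = 2: 37/5  (≤ bound)
a_3 = 2: 89/12  (≤ bound)
a_4 = 14: 1283/173  (≤ bound)
a_5 = 2: 2655/358  (≤ bound)
a_6 = 2: 6593/889  (> 597, stop)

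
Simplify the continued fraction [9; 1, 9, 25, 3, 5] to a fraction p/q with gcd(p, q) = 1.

40255/4066

Starting at the tail and folding back:
Start with 5.
3 + 1/(5/1) = 3 + 1/5 = 16/5
25 + 1/(16/5) = 25 + 5/16 = 405/16
9 + 1/(405/16) = 9 + 16/405 = 3661/405
1 + 1/(3661/405) = 1 + 405/3661 = 4066/3661
9 + 1/(4066/3661) = 9 + 3661/4066 = 40255/4066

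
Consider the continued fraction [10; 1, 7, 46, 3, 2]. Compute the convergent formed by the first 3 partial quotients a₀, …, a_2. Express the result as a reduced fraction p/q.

87/8

a_0 = 10: 10/1
a_1 = 1: 11/1
a_2 = 7: 87/8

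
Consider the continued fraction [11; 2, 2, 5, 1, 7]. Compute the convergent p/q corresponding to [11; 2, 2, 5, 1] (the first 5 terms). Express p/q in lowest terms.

Start with 1.
5 + 1/(1/1) = 5 + 1/1 = 6/1
2 + 1/(6/1) = 2 + 1/6 = 13/6
2 + 1/(13/6) = 2 + 6/13 = 32/13
11 + 1/(32/13) = 11 + 13/32 = 365/32

365/32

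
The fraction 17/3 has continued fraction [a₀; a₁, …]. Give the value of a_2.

2

Apply division with remainder until the remainder is 0:
17 = 5·3 + 2, so a_0 = 5
3 = 1·2 + 1, so a_1 = 1
2 = 2·1 + 0, so a_2 = 2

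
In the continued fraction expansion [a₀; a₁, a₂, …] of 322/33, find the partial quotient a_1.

322 ÷ 33 → quotient 9, remainder 25
33 ÷ 25 → quotient 1, remainder 8

1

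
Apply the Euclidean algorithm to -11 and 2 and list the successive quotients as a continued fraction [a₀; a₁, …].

[-6; 2]

-11 = -6·2 + 1, so a_0 = -6
2 = 2·1 + 0, so a_1 = 2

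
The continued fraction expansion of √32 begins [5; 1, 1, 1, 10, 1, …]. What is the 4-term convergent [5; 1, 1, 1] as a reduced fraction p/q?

a_0 = 5: 5/1
a_1 = 1: 6/1
a_2 = 1: 11/2
a_3 = 1: 17/3

17/3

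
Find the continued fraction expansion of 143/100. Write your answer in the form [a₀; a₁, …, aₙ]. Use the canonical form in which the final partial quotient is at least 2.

[1; 2, 3, 14]

Repeatedly divide and take the remainder:
143 ÷ 100 → quotient 1, remainder 43
100 ÷ 43 → quotient 2, remainder 14
43 ÷ 14 → quotient 3, remainder 1
14 ÷ 1 → quotient 14, remainder 0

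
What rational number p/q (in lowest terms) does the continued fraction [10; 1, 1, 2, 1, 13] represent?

Use the convergent recurrence hₖ = aₖ·hₖ₋₁ + hₖ₋₂ (and likewise for the denominators kₖ):
a_0 = 10: 10/1
a_1 = 1: 11/1
a_2 = 1: 21/2
a_3 = 2: 53/5
a_4 = 1: 74/7
a_5 = 13: 1015/96

1015/96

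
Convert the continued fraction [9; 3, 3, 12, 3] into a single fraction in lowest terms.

3525/379

Start with 3.
12 + 1/(3/1) = 12 + 1/3 = 37/3
3 + 1/(37/3) = 3 + 3/37 = 114/37
3 + 1/(114/37) = 3 + 37/114 = 379/114
9 + 1/(379/114) = 9 + 114/379 = 3525/379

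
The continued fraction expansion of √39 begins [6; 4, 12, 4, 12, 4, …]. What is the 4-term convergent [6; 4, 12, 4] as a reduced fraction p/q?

Start with 4.
12 + 1/(4/1) = 12 + 1/4 = 49/4
4 + 1/(49/4) = 4 + 4/49 = 200/49
6 + 1/(200/49) = 6 + 49/200 = 1249/200

1249/200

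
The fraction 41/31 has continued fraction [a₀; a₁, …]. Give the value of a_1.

41 ÷ 31 → quotient 1, remainder 10
31 ÷ 10 → quotient 3, remainder 1

3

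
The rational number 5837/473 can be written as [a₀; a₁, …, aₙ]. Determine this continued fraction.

5837 = 12·473 + 161, so a_0 = 12
473 = 2·161 + 151, so a_1 = 2
161 = 1·151 + 10, so a_2 = 1
151 = 15·10 + 1, so a_3 = 15
10 = 10·1 + 0, so a_4 = 10

[12; 2, 1, 15, 10]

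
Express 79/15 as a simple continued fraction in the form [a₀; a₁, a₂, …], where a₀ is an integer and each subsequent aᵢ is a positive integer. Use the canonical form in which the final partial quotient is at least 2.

79 = 5·15 + 4, so a_0 = 5
15 = 3·4 + 3, so a_1 = 3
4 = 1·3 + 1, so a_2 = 1
3 = 3·1 + 0, so a_3 = 3

[5; 3, 1, 3]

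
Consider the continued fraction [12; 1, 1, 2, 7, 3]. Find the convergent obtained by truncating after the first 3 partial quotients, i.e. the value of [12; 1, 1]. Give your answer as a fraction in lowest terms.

Start with 1.
1 + 1/(1/1) = 1 + 1/1 = 2/1
12 + 1/(2/1) = 12 + 1/2 = 25/2

25/2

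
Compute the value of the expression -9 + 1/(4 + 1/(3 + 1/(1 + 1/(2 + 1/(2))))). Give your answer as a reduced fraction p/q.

Collapse the nested fraction from the inside out:
Start with 2.
2 + 1/(2/1) = 2 + 1/2 = 5/2
1 + 1/(5/2) = 1 + 2/5 = 7/5
3 + 1/(7/5) = 3 + 5/7 = 26/7
4 + 1/(26/7) = 4 + 7/26 = 111/26
-9 + 1/(111/26) = -9 + 26/111 = -973/111

-973/111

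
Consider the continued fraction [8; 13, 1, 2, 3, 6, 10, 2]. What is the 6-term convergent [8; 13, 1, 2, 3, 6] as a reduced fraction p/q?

Use the convergent recurrence hₖ = aₖ·hₖ₋₁ + hₖ₋₂ (and likewise for the denominators kₖ):
a_0 = 8: 8/1
a_1 = 13: 105/13
a_2 = 1: 113/14
a_3 = 2: 331/41
a_4 = 3: 1106/137
a_5 = 6: 6967/863

6967/863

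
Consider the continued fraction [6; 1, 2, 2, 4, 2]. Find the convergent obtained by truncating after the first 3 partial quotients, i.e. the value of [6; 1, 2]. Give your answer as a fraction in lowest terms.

a_0 = 6: 6/1
a_1 = 1: 7/1
a_2 = 2: 20/3

20/3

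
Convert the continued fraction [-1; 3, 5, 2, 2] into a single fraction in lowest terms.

a_0 = -1: -1/1
a_1 = 3: -2/3
a_2 = 5: -11/16
a_3 = 2: -24/35
a_4 = 2: -59/86

-59/86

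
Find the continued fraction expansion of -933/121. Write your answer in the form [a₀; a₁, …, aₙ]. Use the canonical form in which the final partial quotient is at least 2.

-933 = -8·121 + 35, so a_0 = -8
121 = 3·35 + 16, so a_1 = 3
35 = 2·16 + 3, so a_2 = 2
16 = 5·3 + 1, so a_3 = 5
3 = 3·1 + 0, so a_4 = 3

[-8; 3, 2, 5, 3]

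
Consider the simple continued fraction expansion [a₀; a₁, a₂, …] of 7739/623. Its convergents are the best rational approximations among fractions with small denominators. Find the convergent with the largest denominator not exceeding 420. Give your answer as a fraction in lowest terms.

List convergents until the denominator exceeds the bound:
a_0 = 12: 12/1  (≤ bound)
a_1 = 2: 25/2  (≤ bound)
a_2 = 2: 62/5  (≤ bound)
a_3 = 1: 87/7  (≤ bound)
a_4 = 2: 236/19  (≤ bound)
a_5 = 2: 559/45  (≤ bound)
a_6 = 6: 3590/289  (≤ bound)
a_7 = 2: 7739/623  (> 420, stop)

3590/289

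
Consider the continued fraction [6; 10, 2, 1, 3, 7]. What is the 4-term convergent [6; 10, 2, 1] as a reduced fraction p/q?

a_0 = 6: 6/1
a_1 = 10: 61/10
a_2 = 2: 128/21
a_3 = 1: 189/31

189/31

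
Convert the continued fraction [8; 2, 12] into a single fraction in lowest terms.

212/25

Start with 12.
2 + 1/(12/1) = 2 + 1/12 = 25/12
8 + 1/(25/12) = 8 + 12/25 = 212/25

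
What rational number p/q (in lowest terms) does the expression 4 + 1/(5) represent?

a_0 = 4: 4/1
a_1 = 5: 21/5

21/5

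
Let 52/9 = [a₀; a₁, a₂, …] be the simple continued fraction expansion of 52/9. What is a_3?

52 ÷ 9 → quotient 5, remainder 7
9 ÷ 7 → quotient 1, remainder 2
7 ÷ 2 → quotient 3, remainder 1
2 ÷ 1 → quotient 2, remainder 0

2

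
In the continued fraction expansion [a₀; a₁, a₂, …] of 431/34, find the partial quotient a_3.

11

Apply division with remainder until the remainder is 0:
431 ÷ 34 → quotient 12, remainder 23
34 ÷ 23 → quotient 1, remainder 11
23 ÷ 11 → quotient 2, remainder 1
11 ÷ 1 → quotient 11, remainder 0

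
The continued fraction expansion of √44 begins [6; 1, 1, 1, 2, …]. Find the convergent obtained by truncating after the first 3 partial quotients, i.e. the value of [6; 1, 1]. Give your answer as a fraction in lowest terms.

Start with 1.
1 + 1/(1/1) = 1 + 1/1 = 2/1
6 + 1/(2/1) = 6 + 1/2 = 13/2

13/2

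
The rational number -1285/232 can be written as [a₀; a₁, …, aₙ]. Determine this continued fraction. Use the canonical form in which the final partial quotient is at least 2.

[-6; 2, 5, 1, 17]

⌊-1285/232⌋ = -6, remainder 107
⌊232/107⌋ = 2, remainder 18
⌊107/18⌋ = 5, remainder 17
⌊18/17⌋ = 1, remainder 1
⌊17/1⌋ = 17, remainder 0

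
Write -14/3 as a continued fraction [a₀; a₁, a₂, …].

[-5; 3]

Run the Euclidean algorithm, recording each quotient:
-14 = -5·3 + 1, so a_0 = -5
3 = 3·1 + 0, so a_1 = 3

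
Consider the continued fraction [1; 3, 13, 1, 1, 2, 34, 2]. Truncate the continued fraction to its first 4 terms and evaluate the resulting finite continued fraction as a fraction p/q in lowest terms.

57/43

Compute successive convergents:
a_0 = 1: 1/1
a_1 = 3: 4/3
a_2 = 13: 53/40
a_3 = 1: 57/43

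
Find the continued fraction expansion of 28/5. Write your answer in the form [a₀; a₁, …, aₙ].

Apply division with remainder until the remainder is 0:
28 ÷ 5 → quotient 5, remainder 3
5 ÷ 3 → quotient 1, remainder 2
3 ÷ 2 → quotient 1, remainder 1
2 ÷ 1 → quotient 2, remainder 0

[5; 1, 1, 2]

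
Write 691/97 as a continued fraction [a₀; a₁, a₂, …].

[7; 8, 12]

Run the Euclidean algorithm, recording each quotient:
691 ÷ 97 → quotient 7, remainder 12
97 ÷ 12 → quotient 8, remainder 1
12 ÷ 1 → quotient 12, remainder 0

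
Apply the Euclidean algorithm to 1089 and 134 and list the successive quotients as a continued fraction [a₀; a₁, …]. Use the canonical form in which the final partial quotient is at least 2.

[8; 7, 1, 7, 2]

1089 = 8·134 + 17, so a_0 = 8
134 = 7·17 + 15, so a_1 = 7
17 = 1·15 + 2, so a_2 = 1
15 = 7·2 + 1, so a_3 = 7
2 = 2·1 + 0, so a_4 = 2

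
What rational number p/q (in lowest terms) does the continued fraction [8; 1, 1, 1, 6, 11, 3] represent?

5960/689

Collapse the nested fraction from the inside out:
Start with 3.
11 + 1/(3/1) = 11 + 1/3 = 34/3
6 + 1/(34/3) = 6 + 3/34 = 207/34
1 + 1/(207/34) = 1 + 34/207 = 241/207
1 + 1/(241/207) = 1 + 207/241 = 448/241
1 + 1/(448/241) = 1 + 241/448 = 689/448
8 + 1/(689/448) = 8 + 448/689 = 5960/689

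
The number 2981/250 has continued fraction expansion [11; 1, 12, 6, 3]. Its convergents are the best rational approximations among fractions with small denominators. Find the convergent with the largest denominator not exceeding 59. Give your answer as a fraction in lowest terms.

155/13

a_0 = 11: 11/1  (≤ bound)
a_1 = 1: 12/1  (≤ bound)
a_2 = 12: 155/13  (≤ bound)
a_3 = 6: 942/79  (> 59, stop)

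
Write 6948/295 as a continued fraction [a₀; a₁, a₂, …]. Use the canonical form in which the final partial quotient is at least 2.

[23; 1, 1, 4, 3, 1, 7]

Apply division with remainder until the remainder is 0:
6948 ÷ 295 → quotient 23, remainder 163
295 ÷ 163 → quotient 1, remainder 132
163 ÷ 132 → quotient 1, remainder 31
132 ÷ 31 → quotient 4, remainder 8
31 ÷ 8 → quotient 3, remainder 7
8 ÷ 7 → quotient 1, remainder 1
7 ÷ 1 → quotient 7, remainder 0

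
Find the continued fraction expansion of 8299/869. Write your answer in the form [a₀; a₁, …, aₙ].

8299 = 9·869 + 478, so a_0 = 9
869 = 1·478 + 391, so a_1 = 1
478 = 1·391 + 87, so a_2 = 1
391 = 4·87 + 43, so a_3 = 4
87 = 2·43 + 1, so a_4 = 2
43 = 43·1 + 0, so a_5 = 43

[9; 1, 1, 4, 2, 43]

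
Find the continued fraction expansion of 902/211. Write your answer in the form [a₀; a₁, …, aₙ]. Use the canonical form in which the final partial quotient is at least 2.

[4; 3, 1, 1, 1, 3, 5]

Run the Euclidean algorithm, recording each quotient:
902 ÷ 211 → quotient 4, remainder 58
211 ÷ 58 → quotient 3, remainder 37
58 ÷ 37 → quotient 1, remainder 21
37 ÷ 21 → quotient 1, remainder 16
21 ÷ 16 → quotient 1, remainder 5
16 ÷ 5 → quotient 3, remainder 1
5 ÷ 1 → quotient 5, remainder 0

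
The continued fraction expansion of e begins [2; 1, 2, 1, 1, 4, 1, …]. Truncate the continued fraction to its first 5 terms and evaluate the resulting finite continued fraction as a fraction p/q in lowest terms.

a_0 = 2: 2/1
a_1 = 1: 3/1
a_2 = 2: 8/3
a_3 = 1: 11/4
a_4 = 1: 19/7

19/7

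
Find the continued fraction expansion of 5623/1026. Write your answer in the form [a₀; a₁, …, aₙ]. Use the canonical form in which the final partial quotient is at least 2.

⌊5623/1026⌋ = 5, remainder 493
⌊1026/493⌋ = 2, remainder 40
⌊493/40⌋ = 12, remainder 13
⌊40/13⌋ = 3, remainder 1
⌊13/1⌋ = 13, remainder 0

[5; 2, 12, 3, 13]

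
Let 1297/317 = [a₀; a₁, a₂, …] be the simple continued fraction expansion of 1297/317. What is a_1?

10

1297 = 4·317 + 29, so a_0 = 4
317 = 10·29 + 27, so a_1 = 10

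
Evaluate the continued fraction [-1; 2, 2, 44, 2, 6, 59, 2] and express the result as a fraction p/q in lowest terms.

-208431/347902

Start with 2.
59 + 1/(2/1) = 59 + 1/2 = 119/2
6 + 1/(119/2) = 6 + 2/119 = 716/119
2 + 1/(716/119) = 2 + 119/716 = 1551/716
44 + 1/(1551/716) = 44 + 716/1551 = 68960/1551
2 + 1/(68960/1551) = 2 + 1551/68960 = 139471/68960
2 + 1/(139471/68960) = 2 + 68960/139471 = 347902/139471
-1 + 1/(347902/139471) = -1 + 139471/347902 = -208431/347902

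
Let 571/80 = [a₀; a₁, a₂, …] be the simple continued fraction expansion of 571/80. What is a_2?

571 ÷ 80 → quotient 7, remainder 11
80 ÷ 11 → quotient 7, remainder 3
11 ÷ 3 → quotient 3, remainder 2

3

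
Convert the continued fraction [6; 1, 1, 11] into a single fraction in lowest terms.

Work from the innermost term outward:
Start with 11.
1 + 1/(11/1) = 1 + 1/11 = 12/11
1 + 1/(12/11) = 1 + 11/12 = 23/12
6 + 1/(23/12) = 6 + 12/23 = 150/23

150/23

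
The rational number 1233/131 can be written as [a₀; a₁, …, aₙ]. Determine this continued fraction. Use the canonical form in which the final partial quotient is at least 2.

[9; 2, 2, 2, 1, 7]

1233 = 9·131 + 54, so a_0 = 9
131 = 2·54 + 23, so a_1 = 2
54 = 2·23 + 8, so a_2 = 2
23 = 2·8 + 7, so a_3 = 2
8 = 1·7 + 1, so a_4 = 1
7 = 7·1 + 0, so a_5 = 7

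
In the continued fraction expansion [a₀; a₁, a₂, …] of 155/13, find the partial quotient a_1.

155 = 11·13 + 12, so a_0 = 11
13 = 1·12 + 1, so a_1 = 1

1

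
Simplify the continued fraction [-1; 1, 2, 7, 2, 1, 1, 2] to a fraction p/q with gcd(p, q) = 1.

-96/301

Work from the innermost term outward:
Start with 2.
1 + 1/(2/1) = 1 + 1/2 = 3/2
1 + 1/(3/2) = 1 + 2/3 = 5/3
2 + 1/(5/3) = 2 + 3/5 = 13/5
7 + 1/(13/5) = 7 + 5/13 = 96/13
2 + 1/(96/13) = 2 + 13/96 = 205/96
1 + 1/(205/96) = 1 + 96/205 = 301/205
-1 + 1/(301/205) = -1 + 205/301 = -96/301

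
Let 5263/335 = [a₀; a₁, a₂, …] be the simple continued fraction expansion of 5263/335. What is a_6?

⌊5263/335⌋ = 15, remainder 238
⌊335/238⌋ = 1, remainder 97
⌊238/97⌋ = 2, remainder 44
⌊97/44⌋ = 2, remainder 9
⌊44/9⌋ = 4, remainder 8
⌊9/8⌋ = 1, remainder 1
⌊8/1⌋ = 8, remainder 0

8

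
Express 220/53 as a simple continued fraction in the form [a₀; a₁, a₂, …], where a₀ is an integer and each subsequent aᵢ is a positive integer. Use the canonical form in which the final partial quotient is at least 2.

[4; 6, 1, 1, 1, 2]

Run the Euclidean algorithm, recording each quotient:
⌊220/53⌋ = 4, remainder 8
⌊53/8⌋ = 6, remainder 5
⌊8/5⌋ = 1, remainder 3
⌊5/3⌋ = 1, remainder 2
⌊3/2⌋ = 1, remainder 1
⌊2/1⌋ = 2, remainder 0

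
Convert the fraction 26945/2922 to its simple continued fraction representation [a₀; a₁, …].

Repeatedly divide and take the remainder:
⌊26945/2922⌋ = 9, remainder 647
⌊2922/647⌋ = 4, remainder 334
⌊647/334⌋ = 1, remainder 313
⌊334/313⌋ = 1, remainder 21
⌊313/21⌋ = 14, remainder 19
⌊21/19⌋ = 1, remainder 2
⌊19/2⌋ = 9, remainder 1
⌊2/1⌋ = 2, remainder 0

[9; 4, 1, 1, 14, 1, 9, 2]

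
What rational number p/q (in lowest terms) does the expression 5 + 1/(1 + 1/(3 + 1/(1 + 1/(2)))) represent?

81/14

a_0 = 5: 5/1
a_1 = 1: 6/1
a_2 = 3: 23/4
a_3 = 1: 29/5
a_4 = 2: 81/14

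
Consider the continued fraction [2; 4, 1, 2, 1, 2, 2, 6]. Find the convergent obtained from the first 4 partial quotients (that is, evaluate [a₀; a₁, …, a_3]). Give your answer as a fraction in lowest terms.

31/14

a_0 = 2: 2/1
a_1 = 4: 9/4
a_2 = 1: 11/5
a_3 = 2: 31/14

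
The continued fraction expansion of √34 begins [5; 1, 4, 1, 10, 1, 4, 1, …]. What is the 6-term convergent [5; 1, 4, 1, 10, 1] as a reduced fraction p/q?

Collapse the nested fraction from the inside out:
Start with 1.
10 + 1/(1/1) = 10 + 1/1 = 11/1
1 + 1/(11/1) = 1 + 1/11 = 12/11
4 + 1/(12/11) = 4 + 11/12 = 59/12
1 + 1/(59/12) = 1 + 12/59 = 71/59
5 + 1/(71/59) = 5 + 59/71 = 414/71

414/71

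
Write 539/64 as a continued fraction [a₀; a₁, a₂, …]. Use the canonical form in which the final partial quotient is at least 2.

[8; 2, 2, 1, 2, 3]

Run the Euclidean algorithm, recording each quotient:
539 = 8·64 + 27, so a_0 = 8
64 = 2·27 + 10, so a_1 = 2
27 = 2·10 + 7, so a_2 = 2
10 = 1·7 + 3, so a_3 = 1
7 = 2·3 + 1, so a_4 = 2
3 = 3·1 + 0, so a_5 = 3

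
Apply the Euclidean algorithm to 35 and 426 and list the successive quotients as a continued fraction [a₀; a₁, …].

35 ÷ 426 → quotient 0, remainder 35
426 ÷ 35 → quotient 12, remainder 6
35 ÷ 6 → quotient 5, remainder 5
6 ÷ 5 → quotient 1, remainder 1
5 ÷ 1 → quotient 5, remainder 0

[0; 12, 5, 1, 5]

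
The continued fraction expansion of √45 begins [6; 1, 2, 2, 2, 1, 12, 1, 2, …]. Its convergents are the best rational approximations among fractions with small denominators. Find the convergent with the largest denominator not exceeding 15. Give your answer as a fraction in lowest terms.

List convergents until the denominator exceeds the bound:
a_0 = 6: 6/1  (≤ bound)
a_1 = 1: 7/1  (≤ bound)
a_2 = 2: 20/3  (≤ bound)
a_3 = 2: 47/7  (≤ bound)
a_4 = 2: 114/17  (> 15, stop)

47/7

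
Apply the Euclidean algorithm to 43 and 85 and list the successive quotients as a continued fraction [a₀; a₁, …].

43 = 0·85 + 43, so a_0 = 0
85 = 1·43 + 42, so a_1 = 1
43 = 1·42 + 1, so a_2 = 1
42 = 42·1 + 0, so a_3 = 42

[0; 1, 1, 42]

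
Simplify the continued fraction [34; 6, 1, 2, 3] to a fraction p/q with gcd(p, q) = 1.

Build up convergents one term at a time:
a_0 = 34: 34/1
a_1 = 6: 205/6
a_2 = 1: 239/7
a_3 = 2: 683/20
a_4 = 3: 2288/67

2288/67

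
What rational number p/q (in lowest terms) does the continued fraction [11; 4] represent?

45/4

Start with 4.
11 + 1/(4/1) = 11 + 1/4 = 45/4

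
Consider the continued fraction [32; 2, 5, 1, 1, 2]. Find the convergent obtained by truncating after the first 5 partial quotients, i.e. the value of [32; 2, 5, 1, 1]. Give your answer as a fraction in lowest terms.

779/24

a_0 = 32: 32/1
a_1 = 2: 65/2
a_2 = 5: 357/11
a_3 = 1: 422/13
a_4 = 1: 779/24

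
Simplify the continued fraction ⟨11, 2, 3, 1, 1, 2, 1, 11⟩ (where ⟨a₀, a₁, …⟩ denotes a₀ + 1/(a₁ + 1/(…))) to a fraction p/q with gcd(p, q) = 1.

Compute successive convergents:
a_0 = 11: 11/1
a_1 = 2: 23/2
a_2 = 3: 80/7
a_3 = 1: 103/9
a_4 = 1: 183/16
a_5 = 2: 469/41
a_6 = 1: 652/57
a_7 = 11: 7641/668

7641/668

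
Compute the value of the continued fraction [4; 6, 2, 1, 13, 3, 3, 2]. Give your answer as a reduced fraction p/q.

a_0 = 4: 4/1
a_1 = 6: 25/6
a_2 = 2: 54/13
a_3 = 1: 79/19
a_4 = 13: 1081/260
a_5 = 3: 3322/799
a_6 = 3: 11047/2657
a_7 = 2: 25416/6113

25416/6113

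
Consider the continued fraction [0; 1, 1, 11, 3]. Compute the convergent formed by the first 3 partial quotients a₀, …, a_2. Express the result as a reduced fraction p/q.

1/2

Start with 1.
1 + 1/(1/1) = 1 + 1/1 = 2/1
0 + 1/(2/1) = 0 + 1/2 = 1/2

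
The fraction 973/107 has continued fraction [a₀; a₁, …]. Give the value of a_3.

⌊973/107⌋ = 9, remainder 10
⌊107/10⌋ = 10, remainder 7
⌊10/7⌋ = 1, remainder 3
⌊7/3⌋ = 2, remainder 1

2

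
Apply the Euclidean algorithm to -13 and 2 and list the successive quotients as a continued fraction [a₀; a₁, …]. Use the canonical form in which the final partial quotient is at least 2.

[-7; 2]

-13 = -7·2 + 1, so a_0 = -7
2 = 2·1 + 0, so a_1 = 2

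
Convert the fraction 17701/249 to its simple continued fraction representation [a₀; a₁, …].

[71; 11, 3, 7]

Apply division with remainder until the remainder is 0:
17701 = 71·249 + 22, so a_0 = 71
249 = 11·22 + 7, so a_1 = 11
22 = 3·7 + 1, so a_2 = 3
7 = 7·1 + 0, so a_3 = 7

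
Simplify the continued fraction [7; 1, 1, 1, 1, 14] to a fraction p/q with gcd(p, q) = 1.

a_0 = 7: 7/1
a_1 = 1: 8/1
a_2 = 1: 15/2
a_3 = 1: 23/3
a_4 = 1: 38/5
a_5 = 14: 555/73

555/73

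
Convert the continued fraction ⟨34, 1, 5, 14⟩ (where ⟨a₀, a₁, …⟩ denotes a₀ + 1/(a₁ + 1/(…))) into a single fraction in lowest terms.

2961/85

Build up convergents one term at a time:
a_0 = 34: 34/1
a_1 = 1: 35/1
a_2 = 5: 209/6
a_3 = 14: 2961/85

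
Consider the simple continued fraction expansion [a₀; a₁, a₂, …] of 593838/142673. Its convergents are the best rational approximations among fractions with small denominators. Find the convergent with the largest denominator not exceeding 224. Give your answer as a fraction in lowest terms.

154/37

List convergents until the denominator exceeds the bound:
a_0 = 4: 4/1  (≤ bound)
a_1 = 6: 25/6  (≤ bound)
a_2 = 6: 154/37  (≤ bound)
a_3 = 10: 1565/376  (> 224, stop)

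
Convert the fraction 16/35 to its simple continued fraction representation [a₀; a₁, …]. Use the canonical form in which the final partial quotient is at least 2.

[0; 2, 5, 3]

⌊16/35⌋ = 0, remainder 16
⌊35/16⌋ = 2, remainder 3
⌊16/3⌋ = 5, remainder 1
⌊3/1⌋ = 3, remainder 0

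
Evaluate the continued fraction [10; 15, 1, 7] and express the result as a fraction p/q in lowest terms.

1278/127

Compute successive convergents:
a_0 = 10: 10/1
a_1 = 15: 151/15
a_2 = 1: 161/16
a_3 = 7: 1278/127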